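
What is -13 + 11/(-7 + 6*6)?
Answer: -366/29 ≈ -12.621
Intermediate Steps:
-13 + 11/(-7 + 6*6) = -13 + 11/(-7 + 36) = -13 + 11/29 = -366/29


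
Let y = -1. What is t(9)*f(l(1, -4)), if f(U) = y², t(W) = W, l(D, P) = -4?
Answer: 9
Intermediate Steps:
f(U) = 1 (f(U) = (-1)² = 1)
t(9)*f(l(1, -4)) = 9*1 = 9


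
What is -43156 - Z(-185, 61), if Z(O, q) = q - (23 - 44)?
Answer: -43238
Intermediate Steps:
Z(O, q) = 21 + q (Z(O, q) = q - 1*(-21) = q + 21 = 21 + q)
-43156 - Z(-185, 61) = -43156 - (21 + 61) = -43156 - 1*82 = -43156 - 82 = -43238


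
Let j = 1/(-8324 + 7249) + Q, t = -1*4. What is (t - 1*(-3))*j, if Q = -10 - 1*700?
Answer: 763251/1075 ≈ 710.00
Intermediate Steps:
t = -4
Q = -710 (Q = -10 - 700 = -710)
j = -763251/1075 (j = 1/(-8324 + 7249) - 710 = 1/(-1075) - 710 = -1/1075 - 710 = -763251/1075 ≈ -710.00)
(t - 1*(-3))*j = (-4 - 1*(-3))*(-763251/1075) = (-4 + 3)*(-763251/1075) = -1*(-763251/1075) = 763251/1075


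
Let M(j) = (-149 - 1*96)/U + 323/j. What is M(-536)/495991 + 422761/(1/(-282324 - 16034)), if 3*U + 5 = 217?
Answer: -1777244009905574643273/14090112328 ≈ -1.2613e+11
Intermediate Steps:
U = 212/3 (U = -5/3 + (1/3)*217 = -5/3 + 217/3 = 212/3 ≈ 70.667)
M(j) = -735/212 + 323/j (M(j) = (-149 - 1*96)/(212/3) + 323/j = (-149 - 96)*(3/212) + 323/j = -245*3/212 + 323/j = -735/212 + 323/j)
M(-536)/495991 + 422761/(1/(-282324 - 16034)) = (-735/212 + 323/(-536))/495991 + 422761/(1/(-282324 - 16034)) = (-735/212 + 323*(-1/536))*(1/495991) + 422761/(1/(-298358)) = (-735/212 - 323/536)*(1/495991) + 422761/(-1/298358) = -115609/28408*1/495991 + 422761*(-298358) = -115609/14090112328 - 126134126438 = -1777244009905574643273/14090112328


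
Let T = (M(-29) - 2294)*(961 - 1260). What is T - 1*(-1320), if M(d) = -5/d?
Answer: 19928059/29 ≈ 6.8717e+5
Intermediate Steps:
T = 19889779/29 (T = (-5/(-29) - 2294)*(961 - 1260) = (-5*(-1/29) - 2294)*(-299) = (5/29 - 2294)*(-299) = -66521/29*(-299) = 19889779/29 ≈ 6.8585e+5)
T - 1*(-1320) = 19889779/29 - 1*(-1320) = 19889779/29 + 1320 = 19928059/29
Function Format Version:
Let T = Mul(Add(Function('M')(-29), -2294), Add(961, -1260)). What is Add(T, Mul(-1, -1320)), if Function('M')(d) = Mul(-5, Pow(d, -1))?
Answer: Rational(19928059, 29) ≈ 6.8717e+5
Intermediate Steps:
T = Rational(19889779, 29) (T = Mul(Add(Mul(-5, Pow(-29, -1)), -2294), Add(961, -1260)) = Mul(Add(Mul(-5, Rational(-1, 29)), -2294), -299) = Mul(Add(Rational(5, 29), -2294), -299) = Mul(Rational(-66521, 29), -299) = Rational(19889779, 29) ≈ 6.8585e+5)
Add(T, Mul(-1, -1320)) = Add(Rational(19889779, 29), Mul(-1, -1320)) = Add(Rational(19889779, 29), 1320) = Rational(19928059, 29)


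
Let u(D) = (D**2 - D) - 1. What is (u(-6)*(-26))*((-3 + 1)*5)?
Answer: 10660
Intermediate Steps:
u(D) = -1 + D**2 - D
(u(-6)*(-26))*((-3 + 1)*5) = ((-1 + (-6)**2 - 1*(-6))*(-26))*((-3 + 1)*5) = ((-1 + 36 + 6)*(-26))*(-2*5) = (41*(-26))*(-10) = -1066*(-10) = 10660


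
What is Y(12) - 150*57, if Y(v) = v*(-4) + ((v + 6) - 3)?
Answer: -8583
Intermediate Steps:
Y(v) = 3 - 3*v (Y(v) = -4*v + ((6 + v) - 3) = -4*v + (3 + v) = 3 - 3*v)
Y(12) - 150*57 = (3 - 3*12) - 150*57 = (3 - 36) - 8550 = -33 - 8550 = -8583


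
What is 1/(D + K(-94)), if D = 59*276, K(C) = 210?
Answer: 1/16494 ≈ 6.0628e-5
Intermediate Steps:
D = 16284
1/(D + K(-94)) = 1/(16284 + 210) = 1/16494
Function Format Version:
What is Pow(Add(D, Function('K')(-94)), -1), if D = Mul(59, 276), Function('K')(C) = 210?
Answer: Rational(1, 16494) ≈ 6.0628e-5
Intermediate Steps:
D = 16284
Pow(Add(D, Function('K')(-94)), -1) = Pow(Add(16284, 210), -1) = Pow(16494, -1) = Rational(1, 16494)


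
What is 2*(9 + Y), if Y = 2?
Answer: 22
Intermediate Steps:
2*(9 + Y) = 2*(9 + 2) = 2*11 = 22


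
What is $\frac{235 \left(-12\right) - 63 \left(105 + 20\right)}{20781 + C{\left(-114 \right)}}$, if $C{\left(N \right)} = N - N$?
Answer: $- \frac{3565}{6927} \approx -0.51465$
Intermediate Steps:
$C{\left(N \right)} = 0$
$\frac{235 \left(-12\right) - 63 \left(105 + 20\right)}{20781 + C{\left(-114 \right)}} = \frac{235 \left(-12\right) - 63 \left(105 + 20\right)}{20781 + 0} = \frac{-2820 - 7875}{20781} = \left(-2820 - 7875\right) \frac{1}{20781} = \left(-10695\right) \frac{1}{20781} = - \frac{3565}{6927}$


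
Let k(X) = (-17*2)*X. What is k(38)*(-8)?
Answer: 10336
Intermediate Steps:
k(X) = -34*X
k(38)*(-8) = -34*38*(-8) = -1292*(-8) = 10336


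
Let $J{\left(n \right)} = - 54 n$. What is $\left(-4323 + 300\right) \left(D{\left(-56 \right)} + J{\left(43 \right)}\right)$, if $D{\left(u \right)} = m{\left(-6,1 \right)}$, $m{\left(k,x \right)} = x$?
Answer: $9337383$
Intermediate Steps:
$D{\left(u \right)} = 1$
$\left(-4323 + 300\right) \left(D{\left(-56 \right)} + J{\left(43 \right)}\right) = \left(-4323 + 300\right) \left(1 - 2322\right) = - 4023 \left(1 - 2322\right) = \left(-4023\right) \left(-2321\right) = 9337383$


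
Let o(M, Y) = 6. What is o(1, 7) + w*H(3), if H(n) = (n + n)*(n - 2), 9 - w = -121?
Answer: 786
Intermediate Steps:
w = 130 (w = 9 - 1*(-121) = 9 + 121 = 130)
H(n) = 2*n*(-2 + n) (H(n) = (2*n)*(-2 + n) = 2*n*(-2 + n))
o(1, 7) + w*H(3) = 6 + 130*(2*3*(-2 + 3)) = 6 + 130*(2*3*1) = 6 + 130*6 = 6 + 780 = 786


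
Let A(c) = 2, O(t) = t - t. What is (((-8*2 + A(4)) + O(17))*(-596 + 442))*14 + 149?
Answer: 30333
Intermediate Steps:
O(t) = 0
(((-8*2 + A(4)) + O(17))*(-596 + 442))*14 + 149 = (((-8*2 + 2) + 0)*(-596 + 442))*14 + 149 = (((-16 + 2) + 0)*(-154))*14 + 149 = ((-14 + 0)*(-154))*14 + 149 = -14*(-154)*14 + 149 = 2156*14 + 149 = 30184 + 149 = 30333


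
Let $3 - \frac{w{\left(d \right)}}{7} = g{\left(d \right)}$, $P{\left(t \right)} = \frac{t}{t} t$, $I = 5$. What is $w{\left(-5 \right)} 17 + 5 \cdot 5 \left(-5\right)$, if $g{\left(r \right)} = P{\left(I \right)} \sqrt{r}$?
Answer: $232 - 595 i \sqrt{5} \approx 232.0 - 1330.5 i$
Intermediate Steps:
$P{\left(t \right)} = t$ ($P{\left(t \right)} = 1 t = t$)
$g{\left(r \right)} = 5 \sqrt{r}$
$w{\left(d \right)} = 21 - 35 \sqrt{d}$ ($w{\left(d \right)} = 21 - 7 \cdot 5 \sqrt{d} = 21 - 35 \sqrt{d}$)
$w{\left(-5 \right)} 17 + 5 \cdot 5 \left(-5\right) = \left(21 - 35 \sqrt{-5}\right) 17 + 5 \cdot 5 \left(-5\right) = \left(21 - 35 i \sqrt{5}\right) 17 + 25 \left(-5\right) = \left(21 - 35 i \sqrt{5}\right) 17 - 125 = \left(357 - 595 i \sqrt{5}\right) - 125 = 232 - 595 i \sqrt{5}$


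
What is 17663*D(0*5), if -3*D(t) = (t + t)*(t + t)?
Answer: 0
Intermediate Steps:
D(t) = -4*t²/3 (D(t) = -(t + t)*(t + t)/3 = -2*t*2*t/3 = -4*t²/3)
17663*D(0*5) = 17663*(-4*(0*5)²/3) = 17663*(-4/3*0²) = 17663*(-4/3*0) = 17663*0 = 0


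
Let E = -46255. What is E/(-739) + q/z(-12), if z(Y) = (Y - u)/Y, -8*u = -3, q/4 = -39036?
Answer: -1230322299/8129 ≈ -1.5135e+5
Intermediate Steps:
q = -156144 (q = 4*(-39036) = -156144)
u = 3/8 (u = -⅛*(-3) = 3/8 ≈ 0.37500)
z(Y) = (-3/8 + Y)/Y (z(Y) = (Y - 1*3/8)/Y = (Y - 3/8)/Y = (-3/8 + Y)/Y)
E/(-739) + q/z(-12) = -46255/(-739) - 156144*(-12/(-3/8 - 12)) = -46255*(-1/739) - 156144/((-1/12*(-99/8))) = 46255/739 - 156144/33/32 = 46255/739 - 156144*32/33 = 46255/739 - 1665536/11 = -1230322299/8129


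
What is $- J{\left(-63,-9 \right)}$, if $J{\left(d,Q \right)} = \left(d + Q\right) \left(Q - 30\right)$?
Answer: $-2808$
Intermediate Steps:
$J{\left(d,Q \right)} = \left(-30 + Q\right) \left(Q + d\right)$ ($J{\left(d,Q \right)} = \left(Q + d\right) \left(-30 + Q\right) = \left(-30 + Q\right) \left(Q + d\right)$)
$- J{\left(-63,-9 \right)} = - (\left(-9\right)^{2} - -270 - -1890 - -567) = - (81 + 270 + 1890 + 567) = \left(-1\right) 2808 = -2808$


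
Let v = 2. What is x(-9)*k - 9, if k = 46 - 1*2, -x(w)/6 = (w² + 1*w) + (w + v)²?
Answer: -31953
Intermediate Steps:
x(w) = -6*w - 6*w² - 6*(2 + w)² (x(w) = -6*((w² + 1*w) + (w + 2)²) = -6*((w² + w) + (2 + w)²) = -6*((w + w²) + (2 + w)²) = -6*(w + w² + (2 + w)²) = -6*w - 6*w² - 6*(2 + w)²)
k = 44 (k = 46 - 2 = 44)
x(-9)*k - 9 = (-24 - 30*(-9) - 12*(-9)²)*44 - 9 = (-24 + 270 - 12*81)*44 - 9 = (-24 + 270 - 972)*44 - 9 = -726*44 - 9 = -31944 - 9 = -31953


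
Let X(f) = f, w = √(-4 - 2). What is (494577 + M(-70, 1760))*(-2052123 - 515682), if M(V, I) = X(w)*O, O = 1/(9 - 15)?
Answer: -1269977293485 + 855935*I*√6/2 ≈ -1.27e+12 + 1.0483e+6*I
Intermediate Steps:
w = I*√6 (w = √(-6) = I*√6 ≈ 2.4495*I)
O = -⅙ (O = 1/(-6) = -⅙ ≈ -0.16667)
M(V, I) = -I*√6/6 (M(V, I) = (I*√6)*(-⅙) = -I*√6/6)
(494577 + M(-70, 1760))*(-2052123 - 515682) = (494577 - I*√6/6)*(-2052123 - 515682) = (494577 - I*√6/6)*(-2567805) = -1269977293485 + 855935*I*√6/2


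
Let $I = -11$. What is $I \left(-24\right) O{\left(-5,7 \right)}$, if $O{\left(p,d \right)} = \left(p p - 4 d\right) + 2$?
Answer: $-264$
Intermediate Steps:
$O{\left(p,d \right)} = 2 + p^{2} - 4 d$ ($O{\left(p,d \right)} = \left(p^{2} - 4 d\right) + 2 = 2 + p^{2} - 4 d$)
$I \left(-24\right) O{\left(-5,7 \right)} = \left(-11\right) \left(-24\right) \left(2 + \left(-5\right)^{2} - 28\right) = 264 \left(2 + 25 - 28\right) = 264 \left(-1\right) = -264$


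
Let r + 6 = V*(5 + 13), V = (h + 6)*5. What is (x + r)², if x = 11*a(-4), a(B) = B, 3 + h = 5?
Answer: 448900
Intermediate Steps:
h = 2 (h = -3 + 5 = 2)
x = -44 (x = 11*(-4) = -44)
V = 40 (V = (2 + 6)*5 = 8*5 = 40)
r = 714 (r = -6 + 40*(5 + 13) = -6 + 40*18 = -6 + 720 = 714)
(x + r)² = (-44 + 714)² = 670² = 448900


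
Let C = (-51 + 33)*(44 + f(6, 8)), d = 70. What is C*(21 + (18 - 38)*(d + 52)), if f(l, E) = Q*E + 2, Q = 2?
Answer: 2699604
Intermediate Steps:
f(l, E) = 2 + 2*E (f(l, E) = 2*E + 2 = 2 + 2*E)
C = -1116 (C = (-51 + 33)*(44 + (2 + 2*8)) = -18*(44 + (2 + 16)) = -18*(44 + 18) = -18*62 = -1116)
C*(21 + (18 - 38)*(d + 52)) = -1116*(21 + (18 - 38)*(70 + 52)) = -1116*(21 - 20*122) = -1116*(21 - 2440) = -1116*(-2419) = 2699604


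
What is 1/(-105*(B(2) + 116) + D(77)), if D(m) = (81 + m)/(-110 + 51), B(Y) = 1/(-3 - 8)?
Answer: -649/7900363 ≈ -8.2148e-5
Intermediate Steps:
B(Y) = -1/11 (B(Y) = 1/(-11) = -1/11)
D(m) = -81/59 - m/59 (D(m) = (81 + m)/(-59) = (81 + m)*(-1/59) = -81/59 - m/59)
1/(-105*(B(2) + 116) + D(77)) = 1/(-105*(-1/11 + 116) + (-81/59 - 1/59*77)) = 1/(-105*1275/11 + (-81/59 - 77/59)) = 1/(-133875/11 - 158/59) = 1/(-7900363/649) = -649/7900363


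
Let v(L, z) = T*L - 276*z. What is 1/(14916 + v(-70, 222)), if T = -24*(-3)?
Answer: -1/51396 ≈ -1.9457e-5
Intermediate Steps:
T = 72
v(L, z) = -276*z + 72*L (v(L, z) = 72*L - 276*z = -276*z + 72*L)
1/(14916 + v(-70, 222)) = 1/(14916 + (-276*222 + 72*(-70))) = 1/(14916 + (-61272 - 5040)) = 1/(14916 - 66312) = 1/(-51396) = -1/51396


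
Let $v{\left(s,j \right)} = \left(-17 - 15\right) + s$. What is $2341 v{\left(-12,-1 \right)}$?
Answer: $-103004$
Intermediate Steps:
$v{\left(s,j \right)} = -32 + s$
$2341 v{\left(-12,-1 \right)} = 2341 \left(-32 - 12\right) = 2341 \left(-44\right) = -103004$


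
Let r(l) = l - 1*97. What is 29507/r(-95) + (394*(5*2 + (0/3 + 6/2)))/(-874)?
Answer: -13386271/83904 ≈ -159.54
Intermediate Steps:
r(l) = -97 + l (r(l) = l - 97 = -97 + l)
29507/r(-95) + (394*(5*2 + (0/3 + 6/2)))/(-874) = 29507/(-97 - 95) + (394*(5*2 + (0/3 + 6/2)))/(-874) = 29507/(-192) + (394*(10 + (0*(⅓) + 6*(½))))*(-1/874) = 29507*(-1/192) + (394*(10 + (0 + 3)))*(-1/874) = -29507/192 + (394*(10 + 3))*(-1/874) = -29507/192 + (394*13)*(-1/874) = -29507/192 + 5122*(-1/874) = -29507/192 - 2561/437 = -13386271/83904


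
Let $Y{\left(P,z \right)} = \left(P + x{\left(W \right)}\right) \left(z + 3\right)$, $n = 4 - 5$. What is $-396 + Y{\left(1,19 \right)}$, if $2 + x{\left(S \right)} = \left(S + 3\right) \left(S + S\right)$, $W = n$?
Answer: $-506$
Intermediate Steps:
$n = -1$
$W = -1$
$x{\left(S \right)} = -2 + 2 S \left(3 + S\right)$ ($x{\left(S \right)} = -2 + \left(S + 3\right) \left(S + S\right) = -2 + \left(3 + S\right) 2 S = -2 + 2 S \left(3 + S\right)$)
$Y{\left(P,z \right)} = \left(-6 + P\right) \left(3 + z\right)$ ($Y{\left(P,z \right)} = \left(P + \left(-2 + 2 \left(-1\right)^{2} + 6 \left(-1\right)\right)\right) \left(z + 3\right) = \left(P - 6\right) \left(3 + z\right) = \left(-6 + P\right) \left(3 + z\right)$)
$-396 + Y{\left(1,19 \right)} = -396 + \left(-18 - 114 + 3 \cdot 1 + 1 \cdot 19\right) = -396 + \left(-18 - 114 + 3 + 19\right) = -396 - 110 = -506$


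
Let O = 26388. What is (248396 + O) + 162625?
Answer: 437409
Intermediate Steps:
(248396 + O) + 162625 = (248396 + 26388) + 162625 = 274784 + 162625 = 437409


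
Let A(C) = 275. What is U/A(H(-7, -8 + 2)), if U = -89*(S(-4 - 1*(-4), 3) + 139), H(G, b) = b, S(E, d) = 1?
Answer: -2492/55 ≈ -45.309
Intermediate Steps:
U = -12460 (U = -89*(1 + 139) = -89*140 = -12460)
U/A(H(-7, -8 + 2)) = -12460/275 = -12460*1/275 = -2492/55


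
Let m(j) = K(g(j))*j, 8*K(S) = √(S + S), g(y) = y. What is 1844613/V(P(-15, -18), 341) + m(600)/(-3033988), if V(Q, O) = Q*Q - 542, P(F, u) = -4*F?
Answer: 1844613/3058 - 375*√3/758497 ≈ 603.21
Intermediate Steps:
K(S) = √2*√S/8 (K(S) = √(S + S)/8 = √(2*S)/8 = (√2*√S)/8 = √2*√S/8)
V(Q, O) = -542 + Q² (V(Q, O) = Q² - 542 = -542 + Q²)
m(j) = √2*j^(3/2)/8 (m(j) = (√2*√j/8)*j = √2*j^(3/2)/8)
1844613/V(P(-15, -18), 341) + m(600)/(-3033988) = 1844613/(-542 + (-4*(-15))²) + (√2*600^(3/2)/8)/(-3033988) = 1844613/(-542 + 60²) + (√2*(6000*√6)/8)*(-1/3033988) = 1844613/(-542 + 3600) + (1500*√3)*(-1/3033988) = 1844613/3058 - 375*√3/758497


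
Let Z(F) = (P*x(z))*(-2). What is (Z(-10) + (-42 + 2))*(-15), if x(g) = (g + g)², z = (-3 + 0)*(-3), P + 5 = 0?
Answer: -48000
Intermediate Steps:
P = -5 (P = -5 + 0 = -5)
z = 9 (z = -3*(-3) = 9)
x(g) = 4*g² (x(g) = (2*g)² = 4*g²)
Z(F) = 3240 (Z(F) = -20*9²*(-2) = -20*81*(-2) = -5*324*(-2) = -1620*(-2) = 3240)
(Z(-10) + (-42 + 2))*(-15) = (3240 + (-42 + 2))*(-15) = (3240 - 40)*(-15) = 3200*(-15) = -48000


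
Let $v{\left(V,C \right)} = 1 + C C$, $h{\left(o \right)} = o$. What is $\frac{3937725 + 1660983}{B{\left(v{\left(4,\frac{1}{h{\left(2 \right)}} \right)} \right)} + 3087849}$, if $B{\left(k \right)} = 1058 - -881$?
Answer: $\frac{1399677}{772447} \approx 1.812$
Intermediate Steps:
$v{\left(V,C \right)} = 1 + C^{2}$
$B{\left(k \right)} = 1939$ ($B{\left(k \right)} = 1058 + 881 = 1939$)
$\frac{3937725 + 1660983}{B{\left(v{\left(4,\frac{1}{h{\left(2 \right)}} \right)} \right)} + 3087849} = \frac{3937725 + 1660983}{1939 + 3087849} = \frac{5598708}{3089788} = 5598708 \cdot \frac{1}{3089788} = \frac{1399677}{772447}$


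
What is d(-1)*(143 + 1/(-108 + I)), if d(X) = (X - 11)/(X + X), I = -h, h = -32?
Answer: 32601/38 ≈ 857.92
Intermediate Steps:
I = 32 (I = -1*(-32) = 32)
d(X) = (-11 + X)/(2*X) (d(X) = (-11 + X)/((2*X)) = (-11 + X)*(1/(2*X)) = (-11 + X)/(2*X))
d(-1)*(143 + 1/(-108 + I)) = ((½)*(-11 - 1)/(-1))*(143 + 1/(-108 + 32)) = ((½)*(-1)*(-12))*(143 + 1/(-76)) = 6*(143 - 1/76) = 6*(10867/76) = 32601/38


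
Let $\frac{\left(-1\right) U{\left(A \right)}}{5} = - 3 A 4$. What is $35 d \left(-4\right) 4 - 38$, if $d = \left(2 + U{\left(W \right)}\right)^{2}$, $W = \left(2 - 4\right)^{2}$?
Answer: $-32795878$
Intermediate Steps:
$W = 4$ ($W = \left(-2\right)^{2} = 4$)
$U{\left(A \right)} = 60 A$ ($U{\left(A \right)} = - 5 - 3 A 4 = - 5 \left(- 12 A\right) = 60 A$)
$d = 58564$ ($d = \left(2 + 60 \cdot 4\right)^{2} = \left(2 + 240\right)^{2} = 242^{2} = 58564$)
$35 d \left(-4\right) 4 - 38 = 35 \cdot 58564 \left(-4\right) 4 - 38 = 35 \left(\left(-234256\right) 4\right) - 38 = 35 \left(-937024\right) - 38 = -32795840 - 38 = -32795878$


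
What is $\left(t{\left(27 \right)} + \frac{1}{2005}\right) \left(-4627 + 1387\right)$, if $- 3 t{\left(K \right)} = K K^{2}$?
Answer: $\frac{8524312992}{401} \approx 2.1258 \cdot 10^{7}$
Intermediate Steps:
$t{\left(K \right)} = - \frac{K^{3}}{3}$ ($t{\left(K \right)} = - \frac{K K^{2}}{3} = - \frac{K^{3}}{3}$)
$\left(t{\left(27 \right)} + \frac{1}{2005}\right) \left(-4627 + 1387\right) = \left(- \frac{27^{3}}{3} + \frac{1}{2005}\right) \left(-4627 + 1387\right) = \left(\left(- \frac{1}{3}\right) 19683 + \frac{1}{2005}\right) \left(-3240\right) = \left(-6561 + \frac{1}{2005}\right) \left(-3240\right) = \left(- \frac{13154804}{2005}\right) \left(-3240\right) = \frac{8524312992}{401}$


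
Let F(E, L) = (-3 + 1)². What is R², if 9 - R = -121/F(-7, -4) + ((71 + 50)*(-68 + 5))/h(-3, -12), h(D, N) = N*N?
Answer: 2175625/256 ≈ 8498.5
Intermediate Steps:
F(E, L) = 4 (F(E, L) = (-2)² = 4)
h(D, N) = N²
R = 1475/16 (R = 9 - (-121/4 + ((71 + 50)*(-68 + 5))/((-12)²)) = 9 - (-121*¼ + (121*(-63))/144) = 9 - (-121/4 - 7623*1/144) = 9 - (-121/4 - 847/16) = 9 - 1*(-1331/16) = 9 + 1331/16 = 1475/16 ≈ 92.188)
R² = (1475/16)² = 2175625/256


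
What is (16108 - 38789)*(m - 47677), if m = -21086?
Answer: 1559613603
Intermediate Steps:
(16108 - 38789)*(m - 47677) = (16108 - 38789)*(-21086 - 47677) = -22681*(-68763) = 1559613603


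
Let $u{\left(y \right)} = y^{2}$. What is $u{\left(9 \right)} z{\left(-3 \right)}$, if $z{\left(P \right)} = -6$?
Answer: $-486$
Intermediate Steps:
$u{\left(9 \right)} z{\left(-3 \right)} = 9^{2} \left(-6\right) = 81 \left(-6\right) = -486$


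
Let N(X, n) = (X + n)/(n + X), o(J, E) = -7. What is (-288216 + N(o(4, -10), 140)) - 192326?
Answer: -480541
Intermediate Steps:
N(X, n) = 1 (N(X, n) = (X + n)/(X + n) = 1)
(-288216 + N(o(4, -10), 140)) - 192326 = (-288216 + 1) - 192326 = -288215 - 192326 = -480541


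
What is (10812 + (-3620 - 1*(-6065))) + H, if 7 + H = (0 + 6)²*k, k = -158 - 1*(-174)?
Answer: 13826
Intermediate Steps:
k = 16 (k = -158 + 174 = 16)
H = 569 (H = -7 + (0 + 6)²*16 = -7 + 6²*16 = -7 + 36*16 = -7 + 576 = 569)
(10812 + (-3620 - 1*(-6065))) + H = (10812 + (-3620 - 1*(-6065))) + 569 = (10812 + (-3620 + 6065)) + 569 = (10812 + 2445) + 569 = 13257 + 569 = 13826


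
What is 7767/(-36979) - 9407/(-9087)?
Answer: 277282724/336028173 ≈ 0.82518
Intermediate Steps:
7767/(-36979) - 9407/(-9087) = 7767*(-1/36979) - 9407*(-1/9087) = -7767/36979 + 9407/9087 = 277282724/336028173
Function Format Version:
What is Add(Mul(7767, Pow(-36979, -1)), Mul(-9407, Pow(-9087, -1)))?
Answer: Rational(277282724, 336028173) ≈ 0.82518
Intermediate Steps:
Add(Mul(7767, Pow(-36979, -1)), Mul(-9407, Pow(-9087, -1))) = Add(Mul(7767, Rational(-1, 36979)), Mul(-9407, Rational(-1, 9087))) = Add(Rational(-7767, 36979), Rational(9407, 9087)) = Rational(277282724, 336028173)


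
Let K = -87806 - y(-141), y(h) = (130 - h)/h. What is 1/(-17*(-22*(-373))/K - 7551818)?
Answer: -12380375/93494319101968 ≈ -1.3242e-7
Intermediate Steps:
y(h) = (130 - h)/h
K = -12380375/141 (K = -87806 - (130 - 1*(-141))/(-141) = -87806 - (-1)*(130 + 141)/141 = -87806 - (-1)*271/141 = -87806 - 1*(-271/141) = -87806 + 271/141 = -12380375/141 ≈ -87804.)
1/(-17*(-22*(-373))/K - 7551818) = 1/(-17*(-22*(-373))/(-12380375/141) - 7551818) = 1/(-139502*(-141)/12380375 - 7551818) = 1/(-17*(-1157046/12380375) - 7551818) = 1/(19669782/12380375 - 7551818) = 1/(-93494319101968/12380375) = -12380375/93494319101968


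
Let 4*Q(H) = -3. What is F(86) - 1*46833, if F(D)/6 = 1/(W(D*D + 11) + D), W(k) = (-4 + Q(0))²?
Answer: -27116275/579 ≈ -46833.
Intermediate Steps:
Q(H) = -¾ (Q(H) = (¼)*(-3) = -¾)
W(k) = 361/16 (W(k) = (-4 - ¾)² = (-19/4)² = 361/16)
F(D) = 6/(361/16 + D)
F(86) - 1*46833 = 96/(361 + 16*86) - 1*46833 = 96/(361 + 1376) - 46833 = 96/1737 - 46833 = 96*(1/1737) - 46833 = 32/579 - 46833 = -27116275/579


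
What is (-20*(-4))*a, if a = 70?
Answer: 5600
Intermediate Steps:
(-20*(-4))*a = -20*(-4)*70 = 80*70 = 5600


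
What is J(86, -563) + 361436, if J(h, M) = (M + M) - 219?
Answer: 360091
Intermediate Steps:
J(h, M) = -219 + 2*M (J(h, M) = 2*M - 219 = -219 + 2*M)
J(86, -563) + 361436 = (-219 + 2*(-563)) + 361436 = (-219 - 1126) + 361436 = -1345 + 361436 = 360091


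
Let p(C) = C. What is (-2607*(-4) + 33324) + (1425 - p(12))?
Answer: 45165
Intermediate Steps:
(-2607*(-4) + 33324) + (1425 - p(12)) = (-2607*(-4) + 33324) + (1425 - 1*12) = (10428 + 33324) + (1425 - 12) = 43752 + 1413 = 45165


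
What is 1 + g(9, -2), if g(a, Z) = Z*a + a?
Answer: -8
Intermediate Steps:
g(a, Z) = a + Z*a
1 + g(9, -2) = 1 + 9*(1 - 2) = 1 + 9*(-1) = 1 - 9 = -8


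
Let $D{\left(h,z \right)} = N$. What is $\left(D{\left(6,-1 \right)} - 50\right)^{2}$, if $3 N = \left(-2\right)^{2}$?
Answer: $\frac{21316}{9} \approx 2368.4$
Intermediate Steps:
$N = \frac{4}{3}$ ($N = \frac{\left(-2\right)^{2}}{3} = \frac{1}{3} \cdot 4 = \frac{4}{3} \approx 1.3333$)
$D{\left(h,z \right)} = \frac{4}{3}$
$\left(D{\left(6,-1 \right)} - 50\right)^{2} = \left(\frac{4}{3} - 50\right)^{2} = \left(- \frac{146}{3}\right)^{2} = \frac{21316}{9}$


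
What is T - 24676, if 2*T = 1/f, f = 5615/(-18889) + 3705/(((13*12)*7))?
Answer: -40400146414/1637235 ≈ -24676.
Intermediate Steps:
f = 1637235/528892 (f = 5615*(-1/18889) + 3705/((156*7)) = -5615/18889 + 3705/1092 = -5615/18889 + 3705*(1/1092) = -5615/18889 + 95/28 = 1637235/528892 ≈ 3.0956)
T = 264446/1637235 (T = 1/(2*(1637235/528892)) = (½)*(528892/1637235) = 264446/1637235 ≈ 0.16152)
T - 24676 = 264446/1637235 - 24676 = -40400146414/1637235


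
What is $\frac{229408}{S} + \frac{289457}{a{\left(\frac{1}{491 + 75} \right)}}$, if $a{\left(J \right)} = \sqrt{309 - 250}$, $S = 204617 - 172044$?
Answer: $\frac{229408}{32573} + \frac{289457 \sqrt{59}}{59} \approx 37691.0$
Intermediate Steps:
$S = 32573$
$a{\left(J \right)} = \sqrt{59}$
$\frac{229408}{S} + \frac{289457}{a{\left(\frac{1}{491 + 75} \right)}} = \frac{229408}{32573} + \frac{289457}{\sqrt{59}} = 229408 \cdot \frac{1}{32573} + 289457 \frac{\sqrt{59}}{59} = \frac{229408}{32573} + \frac{289457 \sqrt{59}}{59}$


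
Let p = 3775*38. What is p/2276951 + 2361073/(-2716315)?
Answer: -4986392141673/6184916155565 ≈ -0.80622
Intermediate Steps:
p = 143450
p/2276951 + 2361073/(-2716315) = 143450/2276951 + 2361073/(-2716315) = 143450*(1/2276951) + 2361073*(-1/2716315) = 143450/2276951 - 2361073/2716315 = -4986392141673/6184916155565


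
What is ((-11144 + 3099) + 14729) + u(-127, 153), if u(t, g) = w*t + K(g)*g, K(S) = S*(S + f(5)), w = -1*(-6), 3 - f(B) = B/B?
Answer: 3634317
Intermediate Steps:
f(B) = 2 (f(B) = 3 - B/B = 3 - 1*1 = 3 - 1 = 2)
w = 6
K(S) = S*(2 + S) (K(S) = S*(S + 2) = S*(2 + S))
u(t, g) = 6*t + g**2*(2 + g) (u(t, g) = 6*t + (g*(2 + g))*g = 6*t + g**2*(2 + g))
((-11144 + 3099) + 14729) + u(-127, 153) = ((-11144 + 3099) + 14729) + (6*(-127) + 153**2*(2 + 153)) = (-8045 + 14729) + (-762 + 23409*155) = 6684 + (-762 + 3628395) = 6684 + 3627633 = 3634317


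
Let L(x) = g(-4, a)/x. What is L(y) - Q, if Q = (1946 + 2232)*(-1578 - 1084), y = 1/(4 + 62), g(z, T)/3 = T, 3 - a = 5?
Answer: 11121440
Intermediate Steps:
a = -2 (a = 3 - 1*5 = 3 - 5 = -2)
g(z, T) = 3*T
y = 1/66 ≈ 0.015152
Q = -11121836 (Q = 4178*(-2662) = -11121836)
L(x) = -6/x (L(x) = (3*(-2))/x = -6/x)
L(y) - Q = -6/1/66 - 1*(-11121836) = -6*66 + 11121836 = -396 + 11121836 = 11121440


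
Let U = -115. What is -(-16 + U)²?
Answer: -17161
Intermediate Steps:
-(-16 + U)² = -(-16 - 115)² = -1*(-131)² = -1*17161 = -17161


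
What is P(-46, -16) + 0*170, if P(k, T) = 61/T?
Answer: -61/16 ≈ -3.8125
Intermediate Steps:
P(-46, -16) + 0*170 = 61/(-16) + 0*170 = 61*(-1/16) + 0 = -61/16 + 0 = -61/16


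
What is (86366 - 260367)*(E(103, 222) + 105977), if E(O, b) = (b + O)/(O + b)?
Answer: -18440277978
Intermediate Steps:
E(O, b) = 1 (E(O, b) = (O + b)/(O + b) = 1)
(86366 - 260367)*(E(103, 222) + 105977) = (86366 - 260367)*(1 + 105977) = -174001*105978 = -18440277978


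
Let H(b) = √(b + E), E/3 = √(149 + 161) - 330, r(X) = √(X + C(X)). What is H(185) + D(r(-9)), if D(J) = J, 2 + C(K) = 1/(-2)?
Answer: √(-805 + 3*√310) + I*√46/2 ≈ 30.817*I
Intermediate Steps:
C(K) = -5/2 (C(K) = -2 + 1/(-2) = -2 - ½ = -5/2)
r(X) = √(-5/2 + X) (r(X) = √(X - 5/2) = √(-5/2 + X))
E = -990 + 3*√310 (E = 3*(√(149 + 161) - 330) = 3*(√310 - 330) = 3*(-330 + √310) = -990 + 3*√310 ≈ -937.18)
H(b) = √(-990 + b + 3*√310) (H(b) = √(b + (-990 + 3*√310)) = √(-990 + b + 3*√310))
H(185) + D(r(-9)) = √(-990 + 185 + 3*√310) + √(-10 + 4*(-9))/2 = √(-805 + 3*√310) + √(-10 - 36)/2 = √(-805 + 3*√310) + √(-46)/2 = √(-805 + 3*√310) + (I*√46)/2 = √(-805 + 3*√310) + I*√46/2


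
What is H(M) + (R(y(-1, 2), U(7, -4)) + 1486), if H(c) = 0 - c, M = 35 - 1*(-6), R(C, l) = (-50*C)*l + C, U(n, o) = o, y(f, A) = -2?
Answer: 1043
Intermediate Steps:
R(C, l) = C - 50*C*l (R(C, l) = -50*C*l + C = C - 50*C*l)
M = 41 (M = 35 + 6 = 41)
H(c) = -c
H(M) + (R(y(-1, 2), U(7, -4)) + 1486) = -1*41 + (-2*(1 - 50*(-4)) + 1486) = -41 + (-2*(1 + 200) + 1486) = -41 + (-2*201 + 1486) = -41 + (-402 + 1486) = -41 + 1084 = 1043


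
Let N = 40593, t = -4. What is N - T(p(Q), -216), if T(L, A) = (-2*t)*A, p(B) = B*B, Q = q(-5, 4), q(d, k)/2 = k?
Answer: 42321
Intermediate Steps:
q(d, k) = 2*k
Q = 8 (Q = 2*4 = 8)
p(B) = B**2
T(L, A) = 8*A (T(L, A) = (-2*(-4))*A = 8*A)
N - T(p(Q), -216) = 40593 - 8*(-216) = 40593 - 1*(-1728) = 40593 + 1728 = 42321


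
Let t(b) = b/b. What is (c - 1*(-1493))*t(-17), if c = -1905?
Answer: -412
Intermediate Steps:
t(b) = 1
(c - 1*(-1493))*t(-17) = (-1905 - 1*(-1493))*1 = (-1905 + 1493)*1 = -412*1 = -412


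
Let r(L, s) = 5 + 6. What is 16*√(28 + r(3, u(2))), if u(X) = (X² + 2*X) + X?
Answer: 16*√39 ≈ 99.920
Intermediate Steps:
u(X) = X² + 3*X
r(L, s) = 11
16*√(28 + r(3, u(2))) = 16*√(28 + 11) = 16*√39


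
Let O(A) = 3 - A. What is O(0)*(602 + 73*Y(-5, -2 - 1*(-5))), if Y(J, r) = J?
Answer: 711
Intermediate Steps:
O(0)*(602 + 73*Y(-5, -2 - 1*(-5))) = (3 - 1*0)*(602 + 73*(-5)) = (3 + 0)*(602 - 365) = 3*237 = 711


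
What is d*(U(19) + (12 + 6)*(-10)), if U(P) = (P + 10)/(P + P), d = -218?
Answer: 742399/19 ≈ 39074.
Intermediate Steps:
U(P) = (10 + P)/(2*P) (U(P) = (10 + P)/((2*P)) = (10 + P)*(1/(2*P)) = (10 + P)/(2*P))
d*(U(19) + (12 + 6)*(-10)) = -218*((½)*(10 + 19)/19 + (12 + 6)*(-10)) = -218*((½)*(1/19)*29 + 18*(-10)) = -218*(29/38 - 180) = -218*(-6811/38) = 742399/19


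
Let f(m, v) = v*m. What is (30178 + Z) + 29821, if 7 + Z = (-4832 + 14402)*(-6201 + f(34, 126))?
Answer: -18285698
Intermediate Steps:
f(m, v) = m*v
Z = -18345697 (Z = -7 + (-4832 + 14402)*(-6201 + 34*126) = -7 + 9570*(-6201 + 4284) = -7 + 9570*(-1917) = -7 - 18345690 = -18345697)
(30178 + Z) + 29821 = (30178 - 18345697) + 29821 = -18315519 + 29821 = -18285698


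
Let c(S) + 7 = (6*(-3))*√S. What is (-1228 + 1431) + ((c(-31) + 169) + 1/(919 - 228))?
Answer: 252216/691 - 18*I*√31 ≈ 365.0 - 100.22*I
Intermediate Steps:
c(S) = -7 - 18*√S (c(S) = -7 + (6*(-3))*√S = -7 - 18*√S)
(-1228 + 1431) + ((c(-31) + 169) + 1/(919 - 228)) = (-1228 + 1431) + (((-7 - 18*I*√31) + 169) + 1/(919 - 228)) = 203 + (((-7 - 18*I*√31) + 169) + 1/691) = 203 + ((162 - 18*I*√31) + 1/691) = 203 + (111943/691 - 18*I*√31) = 252216/691 - 18*I*√31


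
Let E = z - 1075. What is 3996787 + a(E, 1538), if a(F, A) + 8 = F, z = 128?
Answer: 3995832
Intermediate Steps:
E = -947 (E = 128 - 1075 = -947)
a(F, A) = -8 + F
3996787 + a(E, 1538) = 3996787 + (-8 - 947) = 3996787 - 955 = 3995832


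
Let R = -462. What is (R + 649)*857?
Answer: 160259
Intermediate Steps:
(R + 649)*857 = (-462 + 649)*857 = 187*857 = 160259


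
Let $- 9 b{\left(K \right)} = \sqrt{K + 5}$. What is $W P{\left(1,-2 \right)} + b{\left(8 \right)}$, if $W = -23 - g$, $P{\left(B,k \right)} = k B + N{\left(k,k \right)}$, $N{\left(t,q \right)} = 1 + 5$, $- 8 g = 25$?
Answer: $- \frac{159}{2} - \frac{\sqrt{13}}{9} \approx -79.901$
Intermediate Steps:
$g = - \frac{25}{8}$ ($g = \left(- \frac{1}{8}\right) 25 = - \frac{25}{8} \approx -3.125$)
$N{\left(t,q \right)} = 6$
$P{\left(B,k \right)} = 6 + B k$ ($P{\left(B,k \right)} = k B + 6 = B k + 6 = 6 + B k$)
$b{\left(K \right)} = - \frac{\sqrt{5 + K}}{9}$ ($b{\left(K \right)} = - \frac{\sqrt{K + 5}}{9} = - \frac{\sqrt{5 + K}}{9}$)
$W = - \frac{159}{8}$ ($W = -23 - - \frac{25}{8} = -23 + \frac{25}{8} = - \frac{159}{8} \approx -19.875$)
$W P{\left(1,-2 \right)} + b{\left(8 \right)} = - \frac{159 \left(6 + 1 \left(-2\right)\right)}{8} - \frac{\sqrt{5 + 8}}{9} = - \frac{159 \left(6 - 2\right)}{8} - \frac{\sqrt{13}}{9} = \left(- \frac{159}{8}\right) 4 - \frac{\sqrt{13}}{9} = - \frac{159}{2} - \frac{\sqrt{13}}{9}$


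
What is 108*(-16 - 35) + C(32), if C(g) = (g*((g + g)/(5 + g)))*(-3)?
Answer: -209940/37 ≈ -5674.1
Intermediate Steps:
C(g) = -6*g²/(5 + g) (C(g) = (g*((2*g)/(5 + g)))*(-3) = (g*(2*g/(5 + g)))*(-3) = (2*g²/(5 + g))*(-3) = -6*g²/(5 + g))
108*(-16 - 35) + C(32) = 108*(-16 - 35) - 6*32²/(5 + 32) = 108*(-51) - 6*1024/37 = -5508 - 6*1024*1/37 = -5508 - 6144/37 = -209940/37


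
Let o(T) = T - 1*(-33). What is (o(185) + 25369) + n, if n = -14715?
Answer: 10872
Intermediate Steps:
o(T) = 33 + T (o(T) = T + 33 = 33 + T)
(o(185) + 25369) + n = ((33 + 185) + 25369) - 14715 = (218 + 25369) - 14715 = 25587 - 14715 = 10872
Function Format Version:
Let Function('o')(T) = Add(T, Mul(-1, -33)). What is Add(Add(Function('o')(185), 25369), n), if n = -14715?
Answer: 10872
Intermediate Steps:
Function('o')(T) = Add(33, T) (Function('o')(T) = Add(T, 33) = Add(33, T))
Add(Add(Function('o')(185), 25369), n) = Add(Add(Add(33, 185), 25369), -14715) = Add(Add(218, 25369), -14715) = Add(25587, -14715) = 10872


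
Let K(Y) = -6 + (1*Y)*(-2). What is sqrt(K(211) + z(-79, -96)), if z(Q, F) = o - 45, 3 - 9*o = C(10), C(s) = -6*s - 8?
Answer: I*sqrt(4186)/3 ≈ 21.566*I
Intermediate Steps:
C(s) = -8 - 6*s
K(Y) = -6 - 2*Y (K(Y) = -6 + Y*(-2) = -6 - 2*Y)
o = 71/9 (o = 1/3 - (-8 - 6*10)/9 = 1/3 - (-8 - 60)/9 = 1/3 - 1/9*(-68) = 1/3 + 68/9 = 71/9 ≈ 7.8889)
z(Q, F) = -334/9 (z(Q, F) = 71/9 - 45 = -334/9)
sqrt(K(211) + z(-79, -96)) = sqrt((-6 - 2*211) - 334/9) = sqrt((-6 - 422) - 334/9) = sqrt(-428 - 334/9) = sqrt(-4186/9) = I*sqrt(4186)/3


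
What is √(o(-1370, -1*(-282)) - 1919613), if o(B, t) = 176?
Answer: 19*I*√5317 ≈ 1385.4*I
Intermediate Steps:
√(o(-1370, -1*(-282)) - 1919613) = √(176 - 1919613) = √(-1919437) = 19*I*√5317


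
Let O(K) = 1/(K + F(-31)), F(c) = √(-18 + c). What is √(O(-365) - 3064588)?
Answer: √(-54433086689445698 - 932918*I)/133274 ≈ 1.5002e-8 - 1750.6*I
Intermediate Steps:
O(K) = 1/(K + 7*I) (O(K) = 1/(K + √(-18 - 31)) = 1/(K + √(-49)) = 1/(K + 7*I))
√(O(-365) - 3064588) = √(1/(-365 + 7*I) - 3064588) = √((-365 - 7*I)/133274 - 3064588) = √(-3064588 + (-365 - 7*I)/133274)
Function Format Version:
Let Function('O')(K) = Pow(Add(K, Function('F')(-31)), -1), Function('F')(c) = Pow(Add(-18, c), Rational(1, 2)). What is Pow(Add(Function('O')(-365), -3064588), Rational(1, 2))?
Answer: Mul(Rational(1, 133274), Pow(Add(-54433086689445698, Mul(-932918, I)), Rational(1, 2))) ≈ Add(1.5002e-8, Mul(-1750.6, I))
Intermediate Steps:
Function('O')(K) = Pow(Add(K, Mul(7, I)), -1) (Function('O')(K) = Pow(Add(K, Pow(Add(-18, -31), Rational(1, 2))), -1) = Pow(Add(K, Pow(-49, Rational(1, 2))), -1) = Pow(Add(K, Mul(7, I)), -1))
Pow(Add(Function('O')(-365), -3064588), Rational(1, 2)) = Pow(Add(Pow(Add(-365, Mul(7, I)), -1), -3064588), Rational(1, 2)) = Pow(Add(Mul(Rational(1, 133274), Add(-365, Mul(-7, I))), -3064588), Rational(1, 2)) = Pow(Add(-3064588, Mul(Rational(1, 133274), Add(-365, Mul(-7, I)))), Rational(1, 2))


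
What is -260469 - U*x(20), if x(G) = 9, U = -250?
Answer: -258219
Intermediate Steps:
-260469 - U*x(20) = -260469 - (-250)*9 = -260469 - 1*(-2250) = -260469 + 2250 = -258219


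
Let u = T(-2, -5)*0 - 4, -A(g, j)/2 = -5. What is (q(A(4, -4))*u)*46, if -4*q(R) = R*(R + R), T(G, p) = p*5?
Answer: 9200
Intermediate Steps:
T(G, p) = 5*p
A(g, j) = 10 (A(g, j) = -2*(-5) = 10)
u = -4 (u = (5*(-5))*0 - 4 = -25*0 - 4 = 0 - 4 = -4)
q(R) = -R²/2 (q(R) = -R*(R + R)/4 = -R*2*R/4 = -R²/2)
(q(A(4, -4))*u)*46 = (-½*10²*(-4))*46 = (-½*100*(-4))*46 = -50*(-4)*46 = 200*46 = 9200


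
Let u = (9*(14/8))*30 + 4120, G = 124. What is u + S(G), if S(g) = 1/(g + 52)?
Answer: 808281/176 ≈ 4592.5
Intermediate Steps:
u = 9185/2 (u = (9*(14*(1/8)))*30 + 4120 = (9*(7/4))*30 + 4120 = (63/4)*30 + 4120 = 945/2 + 4120 = 9185/2 ≈ 4592.5)
S(g) = 1/(52 + g)
u + S(G) = 9185/2 + 1/(52 + 124) = 9185/2 + 1/176 = 808281/176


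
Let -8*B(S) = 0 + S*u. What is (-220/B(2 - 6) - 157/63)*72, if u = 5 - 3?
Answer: -112136/7 ≈ -16019.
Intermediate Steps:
u = 2
B(S) = -S/4 (B(S) = -(0 + S*2)/8 = -(0 + 2*S)/8 = -S/4)
(-220/B(2 - 6) - 157/63)*72 = (-220*(-4/(2 - 6)) - 157/63)*72 = (-220/((-¼*(-4))) - 157*1/63)*72 = (-220/1 - 157/63)*72 = (-220*1 - 157/63)*72 = (-220 - 157/63)*72 = -14017/63*72 = -112136/7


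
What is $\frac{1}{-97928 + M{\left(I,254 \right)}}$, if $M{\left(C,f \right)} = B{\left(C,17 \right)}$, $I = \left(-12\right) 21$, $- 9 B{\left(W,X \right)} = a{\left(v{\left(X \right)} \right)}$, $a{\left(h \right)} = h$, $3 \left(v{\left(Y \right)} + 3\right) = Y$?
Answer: $- \frac{27}{2644064} \approx -1.0212 \cdot 10^{-5}$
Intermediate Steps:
$v{\left(Y \right)} = -3 + \frac{Y}{3}$
$B{\left(W,X \right)} = \frac{1}{3} - \frac{X}{27}$ ($B{\left(W,X \right)} = - \frac{-3 + \frac{X}{3}}{9} = \frac{1}{3} - \frac{X}{27}$)
$I = -252$
$M{\left(C,f \right)} = - \frac{8}{27}$ ($M{\left(C,f \right)} = \frac{1}{3} - \frac{17}{27} = - \frac{8}{27}$)
$\frac{1}{-97928 + M{\left(I,254 \right)}} = \frac{1}{-97928 - \frac{8}{27}} = \frac{1}{- \frac{2644064}{27}} = - \frac{27}{2644064}$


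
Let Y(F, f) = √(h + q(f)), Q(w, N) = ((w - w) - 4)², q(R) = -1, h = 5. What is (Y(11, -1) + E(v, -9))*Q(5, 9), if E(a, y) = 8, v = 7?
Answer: 160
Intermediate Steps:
Q(w, N) = 16 (Q(w, N) = (0 - 4)² = (-4)² = 16)
Y(F, f) = 2 (Y(F, f) = √(5 - 1) = √4 = 2)
(Y(11, -1) + E(v, -9))*Q(5, 9) = (2 + 8)*16 = 10*16 = 160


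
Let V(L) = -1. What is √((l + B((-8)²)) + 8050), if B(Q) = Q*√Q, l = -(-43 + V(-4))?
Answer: √8606 ≈ 92.769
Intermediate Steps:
l = 44 (l = -(-43 - 1) = -1*(-44) = 44)
B(Q) = Q^(3/2)
√((l + B((-8)²)) + 8050) = √((44 + ((-8)²)^(3/2)) + 8050) = √((44 + 64^(3/2)) + 8050) = √((44 + 512) + 8050) = √(556 + 8050) = √8606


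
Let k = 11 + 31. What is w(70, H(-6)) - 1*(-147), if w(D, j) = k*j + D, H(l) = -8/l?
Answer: 273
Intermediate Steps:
k = 42
w(D, j) = D + 42*j (w(D, j) = 42*j + D = D + 42*j)
w(70, H(-6)) - 1*(-147) = (70 + 42*(-8/(-6))) - 1*(-147) = (70 + 42*(-8*(-⅙))) + 147 = (70 + 42*(4/3)) + 147 = (70 + 56) + 147 = 126 + 147 = 273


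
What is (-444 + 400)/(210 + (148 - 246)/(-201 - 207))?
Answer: -816/3899 ≈ -0.20928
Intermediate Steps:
(-444 + 400)/(210 + (148 - 246)/(-201 - 207)) = -44/(210 - 98/(-408)) = -44/(210 - 98*(-1/408)) = -44/(210 + 49/204) = -44/42889/204 = -44*204/42889 = -816/3899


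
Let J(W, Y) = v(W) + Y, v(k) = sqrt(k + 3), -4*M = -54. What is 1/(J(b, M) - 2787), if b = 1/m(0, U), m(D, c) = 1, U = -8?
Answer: -2/5543 ≈ -0.00036082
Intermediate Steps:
M = 27/2 (M = -1/4*(-54) = 27/2 ≈ 13.500)
v(k) = sqrt(3 + k)
b = 1 (b = 1/1 = 1)
J(W, Y) = Y + sqrt(3 + W) (J(W, Y) = sqrt(3 + W) + Y = Y + sqrt(3 + W))
1/(J(b, M) - 2787) = 1/((27/2 + sqrt(3 + 1)) - 2787) = 1/((27/2 + sqrt(4)) - 2787) = 1/((27/2 + 2) - 2787) = 1/(31/2 - 2787) = 1/(-5543/2) = -2/5543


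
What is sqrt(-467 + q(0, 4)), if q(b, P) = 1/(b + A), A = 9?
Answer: I*sqrt(4202)/3 ≈ 21.608*I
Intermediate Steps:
q(b, P) = 1/(9 + b) (q(b, P) = 1/(b + 9) = 1/(9 + b))
sqrt(-467 + q(0, 4)) = sqrt(-467 + 1/(9 + 0)) = sqrt(-467 + 1/9) = sqrt(-4202/9) = I*sqrt(4202)/3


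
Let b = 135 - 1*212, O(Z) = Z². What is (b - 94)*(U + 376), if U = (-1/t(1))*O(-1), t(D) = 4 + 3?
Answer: -449901/7 ≈ -64272.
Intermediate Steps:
b = -77 (b = 135 - 212 = -77)
t(D) = 7
U = -⅐ (U = -1/7*(-1)² = -1*⅐*1 = -⅐*1 = -⅐ ≈ -0.14286)
(b - 94)*(U + 376) = (-77 - 94)*(-⅐ + 376) = -171*2631/7 = -449901/7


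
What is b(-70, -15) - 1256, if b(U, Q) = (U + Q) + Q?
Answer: -1356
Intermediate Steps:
b(U, Q) = U + 2*Q (b(U, Q) = (Q + U) + Q = U + 2*Q)
b(-70, -15) - 1256 = (-70 + 2*(-15)) - 1256 = (-70 - 30) - 1256 = -100 - 1256 = -1356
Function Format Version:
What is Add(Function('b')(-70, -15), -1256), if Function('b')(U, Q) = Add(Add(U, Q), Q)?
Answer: -1356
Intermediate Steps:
Function('b')(U, Q) = Add(U, Mul(2, Q)) (Function('b')(U, Q) = Add(Add(Q, U), Q) = Add(U, Mul(2, Q)))
Add(Function('b')(-70, -15), -1256) = Add(Add(-70, Mul(2, -15)), -1256) = Add(Add(-70, -30), -1256) = Add(-100, -1256) = -1356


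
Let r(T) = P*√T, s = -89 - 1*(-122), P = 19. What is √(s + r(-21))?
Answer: √(33 + 19*I*√21) ≈ 7.9408 + 5.4824*I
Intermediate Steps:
s = 33 (s = -89 + 122 = 33)
r(T) = 19*√T
√(s + r(-21)) = √(33 + 19*√(-21)) = √(33 + 19*(I*√21)) = √(33 + 19*I*√21)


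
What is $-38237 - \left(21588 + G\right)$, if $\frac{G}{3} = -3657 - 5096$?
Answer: $-33566$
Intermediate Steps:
$G = -26259$ ($G = 3 \left(-3657 - 5096\right) = 3 \left(-8753\right) = -26259$)
$-38237 - \left(21588 + G\right) = -38237 - \left(21588 - 26259\right) = -38237 - -4671 = -38237 + 4671 = -33566$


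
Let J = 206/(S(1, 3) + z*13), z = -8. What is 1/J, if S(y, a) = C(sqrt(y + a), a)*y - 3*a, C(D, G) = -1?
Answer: -57/103 ≈ -0.55340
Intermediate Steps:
S(y, a) = -y - 3*a
J = -103/57 (J = 206/((-1*1 - 3*3) - 8*13) = 206/((-1 - 9) - 104) = 206/(-10 - 104) = 206/(-114) = 206*(-1/114) = -103/57 ≈ -1.8070)
1/J = 1/(-103/57) = -57/103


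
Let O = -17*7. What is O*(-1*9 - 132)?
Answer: 16779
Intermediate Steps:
O = -119
O*(-1*9 - 132) = -119*(-1*9 - 132) = -119*(-9 - 132) = -119*(-141) = 16779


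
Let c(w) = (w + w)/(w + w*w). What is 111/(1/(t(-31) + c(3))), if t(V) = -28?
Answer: -6105/2 ≈ -3052.5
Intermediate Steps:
c(w) = 2*w/(w + w²) (c(w) = (2*w)/(w + w²) = 2*w/(w + w²))
111/(1/(t(-31) + c(3))) = 111/(1/(-28 + 2/(1 + 3))) = 111/(1/(-28 + 2/4)) = 111/(1/(-28 + 2*(¼))) = 111/(1/(-28 + ½)) = 111/(1/(-55/2)) = 111/(-2/55) = 111*(-55/2) = -6105/2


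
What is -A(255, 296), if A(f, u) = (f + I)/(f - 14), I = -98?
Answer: -157/241 ≈ -0.65145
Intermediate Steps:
A(f, u) = (-98 + f)/(-14 + f) (A(f, u) = (f - 98)/(f - 14) = (-98 + f)/(-14 + f))
-A(255, 296) = -(-98 + 255)/(-14 + 255) = -157/241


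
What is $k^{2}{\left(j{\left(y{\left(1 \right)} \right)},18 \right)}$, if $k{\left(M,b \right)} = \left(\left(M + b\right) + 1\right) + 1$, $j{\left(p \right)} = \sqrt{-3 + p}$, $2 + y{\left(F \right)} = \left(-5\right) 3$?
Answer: $380 + 80 i \sqrt{5} \approx 380.0 + 178.89 i$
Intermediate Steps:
$y{\left(F \right)} = -17$ ($y{\left(F \right)} = -2 - 15 = -17$)
$k{\left(M,b \right)} = 2 + M + b$ ($k{\left(M,b \right)} = \left(1 + M + b\right) + 1 = 2 + M + b$)
$k^{2}{\left(j{\left(y{\left(1 \right)} \right)},18 \right)} = \left(2 + \sqrt{-3 - 17} + 18\right)^{2} = \left(2 + \sqrt{-20} + 18\right)^{2} = \left(2 + 2 i \sqrt{5} + 18\right)^{2} = \left(20 + 2 i \sqrt{5}\right)^{2}$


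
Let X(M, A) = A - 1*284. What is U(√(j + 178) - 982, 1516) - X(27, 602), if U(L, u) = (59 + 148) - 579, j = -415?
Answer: -690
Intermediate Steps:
X(M, A) = -284 + A (X(M, A) = A - 284 = -284 + A)
U(L, u) = -372 (U(L, u) = 207 - 579 = -372)
U(√(j + 178) - 982, 1516) - X(27, 602) = -372 - (-284 + 602) = -372 - 1*318 = -372 - 318 = -690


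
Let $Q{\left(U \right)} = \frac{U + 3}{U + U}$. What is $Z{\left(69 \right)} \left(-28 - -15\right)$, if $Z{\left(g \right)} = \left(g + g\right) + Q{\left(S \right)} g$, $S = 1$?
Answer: $-3588$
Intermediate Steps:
$Q{\left(U \right)} = \frac{3 + U}{2 U}$
$Z{\left(g \right)} = 4 g$ ($Z{\left(g \right)} = \left(g + g\right) + \frac{3 + 1}{2 \cdot 1} g = 2 g + \frac{1}{2} \cdot 1 \cdot 4 g = 2 g + 2 g = 4 g$)
$Z{\left(69 \right)} \left(-28 - -15\right) = 4 \cdot 69 \left(-28 - -15\right) = 276 \left(-28 + 15\right) = 276 \left(-13\right) = -3588$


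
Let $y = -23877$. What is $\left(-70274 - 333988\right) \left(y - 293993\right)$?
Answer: $128502761940$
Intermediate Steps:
$\left(-70274 - 333988\right) \left(y - 293993\right) = \left(-70274 - 333988\right) \left(-23877 - 293993\right) = \left(-404262\right) \left(-317870\right) = 128502761940$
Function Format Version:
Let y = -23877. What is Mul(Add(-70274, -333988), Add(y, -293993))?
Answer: 128502761940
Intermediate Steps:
Mul(Add(-70274, -333988), Add(y, -293993)) = Mul(Add(-70274, -333988), Add(-23877, -293993)) = Mul(-404262, -317870) = 128502761940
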